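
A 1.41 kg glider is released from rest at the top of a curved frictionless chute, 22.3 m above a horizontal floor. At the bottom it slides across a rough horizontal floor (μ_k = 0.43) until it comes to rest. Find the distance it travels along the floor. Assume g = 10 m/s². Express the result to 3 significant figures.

Applying the work–energy principle:
At rest all PE has been dissipated by friction: mgh = μ_k m g d
d = h/μ_k = 22.3/0.43 = 51.86 m

d = 51.9 m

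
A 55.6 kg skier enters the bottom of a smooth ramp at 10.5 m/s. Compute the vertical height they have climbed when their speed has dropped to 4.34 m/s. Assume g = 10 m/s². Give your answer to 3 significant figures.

Conservation of energy: ½mv₁² = ½mv₂² + mgh
h = (v₁² − v₂²)/(2g) = (10.5² − 4.34²)/(2 × 10) = 4.571 m

h = 4.57 m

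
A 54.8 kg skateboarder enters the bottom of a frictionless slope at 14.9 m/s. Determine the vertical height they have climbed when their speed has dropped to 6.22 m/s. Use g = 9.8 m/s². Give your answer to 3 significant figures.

h = 9.35 m

Conservation of energy: ½mv₁² = ½mv₂² + mgh
h = (v₁² − v₂²)/(2g) = (14.9² − 6.22²)/(2 × 9.8) = 9.353 m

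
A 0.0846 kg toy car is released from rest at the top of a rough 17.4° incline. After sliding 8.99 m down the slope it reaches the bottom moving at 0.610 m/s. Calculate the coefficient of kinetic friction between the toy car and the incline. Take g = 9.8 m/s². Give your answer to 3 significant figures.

Energy balance down the incline: mg L sinθ − ½mv² = μ_k (mg cosθ) L
mgL sinθ = 2.2289 J; ½mv² = 0.015740 J
W_f = 2.2289 − 0.015740 = 2.213 J
μ_k = W_f/(mg cosθ · L) = 2.213/(0.7911 × 8.99) = 0.3112

μ_k = 0.311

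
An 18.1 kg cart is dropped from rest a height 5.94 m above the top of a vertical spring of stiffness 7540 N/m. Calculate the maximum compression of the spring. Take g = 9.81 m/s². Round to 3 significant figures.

Measuring PE from the top of the relaxed spring, at max compression the cart has dropped H + x with zero KE, so:
mg(H + x) = ½kx²
½(7540)x² − (18.1)(9.81)x − (18.1)(9.81)(5.94) = 0
3770x² − 177.6x − 1055 = 0
x = [177.6 + √(31528 + 1.5905e+07)]/(2 × 3770) = 0.5530 m

x = 0.553 m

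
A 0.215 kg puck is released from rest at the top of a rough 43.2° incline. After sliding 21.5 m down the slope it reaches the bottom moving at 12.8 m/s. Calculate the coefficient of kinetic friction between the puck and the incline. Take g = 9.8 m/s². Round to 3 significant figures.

μ_k = 0.406

The energy dissipated by friction is the PE lost minus the KE gained:
mgL sinθ = 31.010 J; ½mv² = 17.613 J
W_f = 31.010 − 17.613 = 13.40 J
μ_k = W_f/(mg cosθ · L) = 13.40/(1.536 × 21.5) = 0.4057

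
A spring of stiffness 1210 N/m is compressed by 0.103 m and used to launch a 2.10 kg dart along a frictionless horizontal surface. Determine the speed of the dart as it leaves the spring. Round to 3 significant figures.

v = 2.47 m/s

The dart leaves the spring when the spring is at natural length, so ½kx² = ½mv²
v = x√(k/m) = 0.103 × √(1210/2.10) = 2.472 m/s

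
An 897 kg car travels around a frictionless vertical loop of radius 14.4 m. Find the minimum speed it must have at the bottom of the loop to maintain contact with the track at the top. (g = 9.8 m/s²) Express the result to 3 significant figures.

v = 26.6 m/s

At the top: mg = mv_top²/r ⇒ v_top² = gr = 141.1 m²/s²
Energy from bottom to top (height 2r): ½mv_bot² = ½mv_top² + mg(2r)
v_bot² = gr + 4gr = 5gr = 705.6
v_bot = √(5gr) = 26.56 m/s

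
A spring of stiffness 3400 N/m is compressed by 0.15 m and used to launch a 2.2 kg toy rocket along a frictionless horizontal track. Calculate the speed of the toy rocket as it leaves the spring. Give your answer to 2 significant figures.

v = 5.9 m/s

The toy rocket leaves the spring when the spring is at natural length, so ½kx² = ½mv²
v = x√(k/m) = 0.15 × √(3400/2.2) = 5.897 m/s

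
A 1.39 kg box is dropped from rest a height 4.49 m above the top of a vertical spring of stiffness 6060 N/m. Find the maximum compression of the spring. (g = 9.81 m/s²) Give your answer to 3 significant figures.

Measuring PE from the top of the relaxed spring, at max compression the box has dropped H + x with zero KE, so:
mg(H + x) = ½kx²
½(6060)x² − (1.39)(9.81)x − (1.39)(9.81)(4.49) = 0
3030x² − 13.64x − 61.23 = 0
x = [13.64 + √(185.9 + 742049)]/(2 × 3030) = 0.1444 m

x = 0.144 m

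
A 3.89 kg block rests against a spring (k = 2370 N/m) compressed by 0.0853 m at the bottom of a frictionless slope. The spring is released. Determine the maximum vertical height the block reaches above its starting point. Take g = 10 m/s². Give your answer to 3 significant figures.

h = 0.222 m

Energy conservation from release to the highest point: ½kx² = mgh
h = kx²/(2mg) = (2370)(0.0853)²/(2 × 3.89 × 10) = 0.2216 m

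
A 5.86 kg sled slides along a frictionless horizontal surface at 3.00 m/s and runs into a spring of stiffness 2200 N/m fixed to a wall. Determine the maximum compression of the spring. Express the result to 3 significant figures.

All KE is stored as spring PE at maximum compression: ½mv² = ½kx²
x = v√(m/k) = 3.00 × √(5.86/2200) = 0.1548 m

x = 0.155 m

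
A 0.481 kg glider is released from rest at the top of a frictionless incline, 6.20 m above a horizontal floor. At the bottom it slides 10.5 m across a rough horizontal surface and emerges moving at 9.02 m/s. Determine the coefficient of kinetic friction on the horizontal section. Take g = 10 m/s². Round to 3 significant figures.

Energy at the top = energy at the end + work done against friction:
mgh = ½mv² + μ_k m g d
mgh = 29.822 J; ½mv² = 19.567 J
W_f = 29.822 − 19.567 = 10.25 J
μ_k = W_f/(mg·d) = 10.25/(4.810 × 10.5) = 0.2030

μ_k = 0.203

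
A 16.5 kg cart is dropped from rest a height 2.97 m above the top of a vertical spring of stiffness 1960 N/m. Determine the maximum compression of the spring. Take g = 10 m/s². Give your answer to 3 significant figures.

Measuring PE from the top of the relaxed spring, at max compression the cart has dropped H + x with zero KE, so:
mg(H + x) = ½kx²
½(1960)x² − (16.5)(10)x − (16.5)(10)(2.97) = 0
980.0x² − 165.0x − 490.1 = 0
x = [165.0 + √(27225 + 1.9210e+06)]/(2 × 980.0) = 0.7963 m

x = 0.796 m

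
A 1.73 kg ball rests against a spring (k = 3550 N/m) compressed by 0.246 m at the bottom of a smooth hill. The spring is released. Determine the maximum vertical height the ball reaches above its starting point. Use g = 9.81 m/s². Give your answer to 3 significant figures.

h = 6.33 m

At maximum height the ball is at rest, so ½kx² = mgh
h = kx²/(2mg) = (3550)(0.246)²/(2 × 1.73 × 9.81) = 6.329 m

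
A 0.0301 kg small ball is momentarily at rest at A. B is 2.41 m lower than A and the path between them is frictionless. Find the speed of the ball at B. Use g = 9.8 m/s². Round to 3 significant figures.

v = 6.87 m/s

Mechanical energy is conserved (no friction): mgh = ½mv²
The mass cancels from both sides.
v = √(2gh) = √(2 × 9.8 × 2.41) = √47.236 = 6.873 m/s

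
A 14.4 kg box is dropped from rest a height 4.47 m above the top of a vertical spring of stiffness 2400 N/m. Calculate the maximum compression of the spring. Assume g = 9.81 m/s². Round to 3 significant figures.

x = 0.787 m

Let x be the compression. The total drop is H + x, and the box is instantaneously at rest at max compression, so energy conservation gives:
mg(H + x) = ½kx²
½(2400)x² − (14.4)(9.81)x − (14.4)(9.81)(4.47) = 0
1200x² − 141.3x − 631.5 = 0
x = [141.3 + √(19956 + 3.0310e+06)]/(2 × 1200) = 0.7866 m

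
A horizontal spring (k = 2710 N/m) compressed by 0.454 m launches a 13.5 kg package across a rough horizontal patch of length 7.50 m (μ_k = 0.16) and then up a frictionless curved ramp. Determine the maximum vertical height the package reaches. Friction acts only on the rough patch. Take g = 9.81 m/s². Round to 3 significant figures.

Spring energy: E₀ = ½kx² = ½(2710)(0.454)² = 279.29 J
Friction: W_f = μ_k mg d = (0.16)(13.5)(9.81)(7.50) = 158.9 J
Energy at base of ramp: E = 279.29 − 158.9 = 120.37 J
At max height all remaining energy is PE: mgh = E ⇒ h = E/(mg) = 120.37/(13.5 × 9.81) = 0.9089 m

h = 0.909 m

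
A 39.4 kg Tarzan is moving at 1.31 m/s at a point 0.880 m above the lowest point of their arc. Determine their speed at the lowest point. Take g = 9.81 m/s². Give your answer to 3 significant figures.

v = 4.36 m/s

By conservation of mechanical energy, ½mv₀² + mgh = ½mv²
The mass cancels from both sides.
v² = v₀² + 2gh = (1.31)² + 2(9.81)(0.880) = 18.982
v = √18.982 = 4.357 m/s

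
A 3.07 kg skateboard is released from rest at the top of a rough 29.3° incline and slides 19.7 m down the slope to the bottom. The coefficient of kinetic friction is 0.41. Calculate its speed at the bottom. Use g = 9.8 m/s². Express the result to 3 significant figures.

v = 7.13 m/s

Energy: mgh = ½mv² + W_f, with h = L sinθ and W_f = μ_k (mg cosθ) L
mgh = mgL sinθ = (3.07)(9.8)(19.7)sin29.3° = 290.05 J
W_f = μ_k mg cosθ · L = (0.41)(3.07)(9.8)cos29.3°·19.7 = 211.9 J
½mv² = 290.05 − 211.9 = 78.137 J
v = √(2 × 78.137/3.07) = 7.135 m/s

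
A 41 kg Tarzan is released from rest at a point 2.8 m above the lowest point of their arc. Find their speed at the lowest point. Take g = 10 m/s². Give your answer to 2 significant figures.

v = 7.5 m/s

Mechanical energy is conserved (no friction): mgh = ½mv²
v = √(2gh) = √(2 × 10 × 2.8) = √56.000 = 7.483 m/s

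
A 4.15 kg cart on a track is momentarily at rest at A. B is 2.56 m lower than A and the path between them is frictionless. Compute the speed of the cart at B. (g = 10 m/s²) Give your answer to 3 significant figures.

Mechanical energy is conserved (no friction): mgh = ½mv²
The mass cancels from both sides.
v = √(2gh) = √(2 × 10 × 2.56) = √51.200 = 7.155 m/s

v = 7.16 m/s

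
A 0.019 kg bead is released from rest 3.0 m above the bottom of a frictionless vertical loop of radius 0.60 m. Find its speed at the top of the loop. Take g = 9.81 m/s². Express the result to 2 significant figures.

v = 5.9 m/s

Energy conservation: mgh = ½mv_top² + mg(2r)
v_top² = 2g(h − 2r) = 2(9.81)(3.0 − 1.200) = 35.32
v_top = 5.943 m/s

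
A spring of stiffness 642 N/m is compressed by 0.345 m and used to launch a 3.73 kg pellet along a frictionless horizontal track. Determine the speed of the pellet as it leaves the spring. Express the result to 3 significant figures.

v = 4.53 m/s

Conservation of energy: ½kx² = ½mv²
v = x√(k/m) = 0.345 × √(642/3.73) = 4.526 m/s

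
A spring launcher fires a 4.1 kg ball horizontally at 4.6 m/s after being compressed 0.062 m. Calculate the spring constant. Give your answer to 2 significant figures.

Spring PE at full compression equals KE at release: ½kx² = ½mv²
k = mv²/x² = (4.1)(4.6)²/(0.062)² = 22569 N/m

k = 23000 N/m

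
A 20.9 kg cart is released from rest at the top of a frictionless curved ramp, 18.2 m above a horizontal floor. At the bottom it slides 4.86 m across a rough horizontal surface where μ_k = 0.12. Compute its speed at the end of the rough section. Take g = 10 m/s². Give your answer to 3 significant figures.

v = 18.8 m/s

Energy bookkeeping (friction removes W_f = μ_k N d):
mgh = ½mv² + μ_k m g d
W_f = μ_k mg d = (0.12)(20.9)(10)(4.86) = 121.9 J
½mv² = mgh − W_f = 3803.8 − 121.9 = 3681.9 J
v = √(2 × 3681.9/20.9) = 18.77 m/s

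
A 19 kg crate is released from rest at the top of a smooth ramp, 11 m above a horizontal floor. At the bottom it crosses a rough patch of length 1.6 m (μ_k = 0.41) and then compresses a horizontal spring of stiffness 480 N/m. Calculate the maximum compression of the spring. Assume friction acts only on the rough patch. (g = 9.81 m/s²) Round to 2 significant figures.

x = 2.8 m

Initial energy: E₁ = mgh = (19)(9.81)(11) = 2050.3 J
Friction removes W_f = μ_k mg d = (0.41)(19)(9.81)(1.6) = 122.3 J
Energy reaching the spring: E = 2050.3 − 122.3 = 1928.0 J
At max compression ½kx² = E ⇒ x = √(2E/k) = √(2 × 1928.0/480) = 2.834 m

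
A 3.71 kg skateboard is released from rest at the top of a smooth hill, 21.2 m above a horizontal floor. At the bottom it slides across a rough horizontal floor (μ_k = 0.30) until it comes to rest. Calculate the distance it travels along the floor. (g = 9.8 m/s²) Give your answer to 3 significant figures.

d = 70.7 m

Energy at the top = energy at the end + work done against friction:
At rest all PE has been dissipated by friction: mgh = μ_k m g d
d = h/μ_k = 21.2/0.30 = 70.67 m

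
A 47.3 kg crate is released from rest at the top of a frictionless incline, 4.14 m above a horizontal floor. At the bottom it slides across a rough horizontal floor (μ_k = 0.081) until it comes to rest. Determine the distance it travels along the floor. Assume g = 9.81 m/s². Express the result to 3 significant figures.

d = 51.1 m

Applying the work–energy principle:
At rest all PE has been dissipated by friction: mgh = μ_k m g d
d = h/μ_k = 4.14/0.081 = 51.11 m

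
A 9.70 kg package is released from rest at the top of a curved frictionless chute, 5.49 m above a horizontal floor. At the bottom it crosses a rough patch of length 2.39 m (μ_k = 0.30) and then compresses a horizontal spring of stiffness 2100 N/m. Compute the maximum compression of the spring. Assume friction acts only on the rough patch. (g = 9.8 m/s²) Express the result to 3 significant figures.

Initial energy: E₁ = mgh = (9.70)(9.8)(5.49) = 521.88 J
Friction removes W_f = μ_k mg d = (0.30)(9.70)(9.8)(2.39) = 68.16 J
Energy reaching the spring: E = 521.88 − 68.16 = 453.72 J
At max compression ½kx² = E ⇒ x = √(2E/k) = √(2 × 453.72/2100) = 0.6574 m

x = 0.657 m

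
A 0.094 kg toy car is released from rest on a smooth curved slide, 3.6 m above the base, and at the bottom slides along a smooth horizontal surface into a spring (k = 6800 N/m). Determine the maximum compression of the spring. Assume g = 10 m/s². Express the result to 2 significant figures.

x = 0.032 m

Energy conservation (no friction) from release to max compression: mgh = ½kx²
x = √(2mgh/k) = √(2 × 0.094 × 10 × 3.6 / 6800) = 0.03155 m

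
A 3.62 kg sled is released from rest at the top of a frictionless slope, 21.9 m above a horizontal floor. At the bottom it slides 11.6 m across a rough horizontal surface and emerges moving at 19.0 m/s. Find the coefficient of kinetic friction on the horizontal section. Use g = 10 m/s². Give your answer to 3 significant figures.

μ_k = 0.332

Energy at the top = energy at the end + work done against friction:
mgh = ½mv² + μ_k m g d
mgh = 792.78 J; ½mv² = 653.41 J
W_f = 792.78 − 653.41 = 139.4 J
μ_k = W_f/(mg·d) = 139.4/(36.20 × 11.6) = 0.3319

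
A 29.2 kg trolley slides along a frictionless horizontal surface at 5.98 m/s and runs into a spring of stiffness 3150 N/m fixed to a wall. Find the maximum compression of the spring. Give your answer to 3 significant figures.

Conservation of energy between contact and max compression: ½mv² = ½kx²
x = v√(m/k) = 5.98 × √(29.2/3150) = 0.5758 m

x = 0.576 m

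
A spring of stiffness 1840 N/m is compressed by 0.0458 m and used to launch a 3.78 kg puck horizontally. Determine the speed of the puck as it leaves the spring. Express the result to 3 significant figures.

v = 1.01 m/s

Spring PE converts entirely to kinetic energy: ½kx² = ½mv²
v = x√(k/m) = 0.0458 × √(1840/3.78) = 1.010 m/s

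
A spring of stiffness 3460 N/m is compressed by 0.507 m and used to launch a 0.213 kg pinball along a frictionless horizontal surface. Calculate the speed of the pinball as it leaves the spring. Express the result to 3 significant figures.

The pinball leaves the spring when the spring is at natural length, so ½kx² = ½mv²
v = x√(k/m) = 0.507 × √(3460/0.213) = 64.62 m/s

v = 64.6 m/s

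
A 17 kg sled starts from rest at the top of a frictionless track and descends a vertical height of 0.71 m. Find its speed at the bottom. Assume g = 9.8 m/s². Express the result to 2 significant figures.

Equating total energy at the two states: mgh = ½mv²
The mass cancels from both sides.
v = √(2gh) = √(2 × 9.8 × 0.71) = √13.916 = 3.730 m/s

v = 3.7 m/s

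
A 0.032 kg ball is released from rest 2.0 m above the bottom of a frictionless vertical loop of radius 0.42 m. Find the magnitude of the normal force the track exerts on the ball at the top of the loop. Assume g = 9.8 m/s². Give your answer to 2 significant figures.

Energy from release to top (height 2r): mgh = ½mv_top² + mg(2r)
v_top² = 2g(h − 2r) = 2(9.8)(2.0 − 0.8400) = 22.736 m²/s²
At the top, both N and weight point toward the centre: N + mg = mv_top²/r
N = m(v_top²/r − g) = 0.032(22.736/0.42 − 9.8) = 1.419 N

N = 1.4 N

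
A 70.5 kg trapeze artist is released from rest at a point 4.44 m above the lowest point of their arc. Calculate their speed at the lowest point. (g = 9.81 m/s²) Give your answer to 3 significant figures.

v = 9.33 m/s

By conservation of mechanical energy, mgh = ½mv²
v = √(2gh) = √(2 × 9.81 × 4.44) = √87.113 = 9.333 m/s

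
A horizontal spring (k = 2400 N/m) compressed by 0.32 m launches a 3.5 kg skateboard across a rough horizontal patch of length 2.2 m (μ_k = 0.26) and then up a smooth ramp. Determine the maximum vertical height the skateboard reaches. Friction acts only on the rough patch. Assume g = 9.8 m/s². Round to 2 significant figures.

h = 3.0 m

Spring energy: E₀ = ½kx² = ½(2400)(0.32)² = 122.88 J
Friction: W_f = μ_k mg d = (0.26)(3.5)(9.8)(2.2) = 19.62 J
Energy at base of ramp: E = 122.88 − 19.62 = 103.26 J
At max height all remaining energy is PE: mgh = E ⇒ h = E/(mg) = 103.26/(3.5 × 9.8) = 3.011 m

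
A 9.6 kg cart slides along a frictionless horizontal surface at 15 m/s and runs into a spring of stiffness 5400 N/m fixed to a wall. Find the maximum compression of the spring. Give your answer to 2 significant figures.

x = 0.63 m

Conservation of energy between contact and max compression: ½mv² = ½kx²
x = v√(m/k) = 15 × √(9.6/5400) = 0.6325 m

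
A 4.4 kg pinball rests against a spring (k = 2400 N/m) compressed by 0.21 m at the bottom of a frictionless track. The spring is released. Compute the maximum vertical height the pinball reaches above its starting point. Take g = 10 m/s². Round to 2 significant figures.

All spring PE becomes gravitational PE at the highest point: ½kx² = mgh
h = kx²/(2mg) = (2400)(0.21)²/(2 × 4.4 × 10) = 1.203 m

h = 1.2 m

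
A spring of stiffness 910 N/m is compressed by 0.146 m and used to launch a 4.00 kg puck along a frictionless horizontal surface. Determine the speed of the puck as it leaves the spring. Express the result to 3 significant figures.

The puck leaves the spring when the spring is at natural length, so ½kx² = ½mv²
v = x√(k/m) = 0.146 × √(910/4.00) = 2.202 m/s

v = 2.20 m/s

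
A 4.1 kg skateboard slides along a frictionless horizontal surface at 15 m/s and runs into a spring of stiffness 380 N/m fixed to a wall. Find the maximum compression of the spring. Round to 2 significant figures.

At max compression the skateboard is momentarily at rest: ½mv² = ½kx²
x = v√(m/k) = 15 × √(4.1/380) = 1.558 m

x = 1.6 m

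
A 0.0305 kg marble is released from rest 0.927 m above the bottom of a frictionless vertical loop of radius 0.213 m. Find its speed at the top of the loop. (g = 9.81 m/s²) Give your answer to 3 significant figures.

Energy conservation: mgh = ½mv_top² + mg(2r)
v_top² = 2g(h − 2r) = 2(9.81)(0.927 − 0.4260) = 9.830
v_top = 3.135 m/s

v = 3.14 m/s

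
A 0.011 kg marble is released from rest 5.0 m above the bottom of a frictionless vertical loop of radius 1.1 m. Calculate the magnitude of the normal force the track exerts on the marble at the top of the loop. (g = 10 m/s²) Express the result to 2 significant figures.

Energy from release to top (height 2r): mgh = ½mv_top² + mg(2r)
v_top² = 2g(h − 2r) = 2(10)(5.0 − 2.200) = 56.000 m²/s²
At the top, both N and weight point toward the centre: N + mg = mv_top²/r
N = m(v_top²/r − g) = 0.011(56.000/1.1 − 10) = 0.4500 N

N = 0.45 N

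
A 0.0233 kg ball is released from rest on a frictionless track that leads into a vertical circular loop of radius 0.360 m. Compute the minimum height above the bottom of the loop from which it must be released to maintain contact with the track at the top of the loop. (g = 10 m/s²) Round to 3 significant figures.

h = 0.900 m

At the top, for minimum speed gravity alone supplies the centripetal force: mg = mv_top²/r ⇒ v_top² = gr = 3.600 m²/s²
Energy conservation from release height h to the top (height 2r): mgh = ½mv_top² + mg(2r)
h = v_top²/(2g) + 2r = r/2 + 2r = 5r/2 = 0.9000 m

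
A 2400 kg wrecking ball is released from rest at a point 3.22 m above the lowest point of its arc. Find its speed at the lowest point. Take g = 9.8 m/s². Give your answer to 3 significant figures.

Mechanical energy is conserved (no friction): mgh = ½mv²
v = √(2gh) = √(2 × 9.8 × 3.22) = √63.112 = 7.944 m/s

v = 7.94 m/s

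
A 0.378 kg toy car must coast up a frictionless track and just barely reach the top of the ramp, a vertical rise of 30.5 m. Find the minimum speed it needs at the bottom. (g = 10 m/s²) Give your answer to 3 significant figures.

v = 24.7 m/s

At the top it is momentarily at rest, so all KE converts to PE: ½mv² = mgh
v = √(2gh) = √(2 × 10 × 30.5) = 24.70 m/s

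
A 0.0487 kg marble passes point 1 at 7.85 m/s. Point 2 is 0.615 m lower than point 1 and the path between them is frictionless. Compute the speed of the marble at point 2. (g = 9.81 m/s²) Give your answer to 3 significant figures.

v = 8.58 m/s

Mechanical energy is conserved (no friction): ½mv₀² + mgh = ½mv²
v² = v₀² + 2gh = (7.85)² + 2(9.81)(0.615) = 73.689
v = √73.689 = 8.584 m/s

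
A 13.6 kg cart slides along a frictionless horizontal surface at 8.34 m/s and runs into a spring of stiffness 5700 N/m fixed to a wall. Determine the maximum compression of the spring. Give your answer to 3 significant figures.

x = 0.407 m

Conservation of energy between contact and max compression: ½mv² = ½kx²
x = v√(m/k) = 8.34 × √(13.6/5700) = 0.4074 m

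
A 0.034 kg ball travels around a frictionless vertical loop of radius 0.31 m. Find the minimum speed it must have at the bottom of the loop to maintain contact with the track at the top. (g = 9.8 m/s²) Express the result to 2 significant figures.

v = 3.9 m/s

At the top: mg = mv_top²/r ⇒ v_top² = gr = 3.038 m²/s²
Energy from bottom to top (height 2r): ½mv_bot² = ½mv_top² + mg(2r)
v_bot² = gr + 4gr = 5gr = 15.19
v_bot = √(5gr) = 3.897 m/s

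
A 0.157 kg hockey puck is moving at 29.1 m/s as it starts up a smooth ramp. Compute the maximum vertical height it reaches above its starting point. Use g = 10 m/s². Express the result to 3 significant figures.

h = 42.3 m

By energy conservation, ½mv² = mgh
h = v²/(2g) = 29.1²/(2 × 10) = 42.34 m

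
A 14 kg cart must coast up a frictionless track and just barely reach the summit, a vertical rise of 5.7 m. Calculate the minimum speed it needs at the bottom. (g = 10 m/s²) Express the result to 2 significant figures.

v = 11 m/s

At the top it is momentarily at rest, so all KE converts to PE: ½mv² = mgh
v = √(2gh) = √(2 × 10 × 5.7) = 10.68 m/s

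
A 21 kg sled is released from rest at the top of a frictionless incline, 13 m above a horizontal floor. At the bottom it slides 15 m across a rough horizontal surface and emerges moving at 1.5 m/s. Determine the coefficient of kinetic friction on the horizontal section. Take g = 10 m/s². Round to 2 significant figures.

Energy bookkeeping (friction removes W_f = μ_k N d):
mgh = ½mv² + μ_k m g d
mgh = 2730.0 J; ½mv² = 23.625 J
W_f = 2730.0 − 23.625 = 2706 J
μ_k = W_f/(mg·d) = 2706/(210.0 × 15) = 0.8592

μ_k = 0.86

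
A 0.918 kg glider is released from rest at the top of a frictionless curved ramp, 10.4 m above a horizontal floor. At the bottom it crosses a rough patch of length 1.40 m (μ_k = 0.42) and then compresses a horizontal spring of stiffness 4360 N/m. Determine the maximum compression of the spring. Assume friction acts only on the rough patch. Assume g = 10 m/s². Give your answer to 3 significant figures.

Initial energy: E₁ = mgh = (0.918)(10)(10.4) = 95.472 J
Friction removes W_f = μ_k mg d = (0.42)(0.918)(10)(1.40) = 5.398 J
Energy reaching the spring: E = 95.472 − 5.398 = 90.074 J
At max compression ½kx² = E ⇒ x = √(2E/k) = √(2 × 90.074/4360) = 0.2033 m

x = 0.203 m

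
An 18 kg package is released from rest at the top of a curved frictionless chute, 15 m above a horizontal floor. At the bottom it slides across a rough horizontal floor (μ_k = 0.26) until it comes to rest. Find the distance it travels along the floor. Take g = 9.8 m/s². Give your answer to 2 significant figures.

d = 58 m

Energy bookkeeping (friction removes W_f = μ_k N d):
At rest all PE has been dissipated by friction: mgh = μ_k m g d
d = h/μ_k = 15/0.26 = 57.69 m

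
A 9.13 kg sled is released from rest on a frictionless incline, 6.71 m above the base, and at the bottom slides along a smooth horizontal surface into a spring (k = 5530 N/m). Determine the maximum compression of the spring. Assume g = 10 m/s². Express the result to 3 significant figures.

At max compression the sled is momentarily at rest: mgh = ½kx²
x = √(2mgh/k) = √(2 × 9.13 × 10 × 6.71 / 5530) = 0.4707 m

x = 0.471 m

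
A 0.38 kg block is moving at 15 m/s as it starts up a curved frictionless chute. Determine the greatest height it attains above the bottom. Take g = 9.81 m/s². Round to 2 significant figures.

h = 11 m

Setting KE at the bottom equal to PE gained: ½mv² = mgh
h = v²/(2g) = 15²/(2 × 9.81) = 11.47 m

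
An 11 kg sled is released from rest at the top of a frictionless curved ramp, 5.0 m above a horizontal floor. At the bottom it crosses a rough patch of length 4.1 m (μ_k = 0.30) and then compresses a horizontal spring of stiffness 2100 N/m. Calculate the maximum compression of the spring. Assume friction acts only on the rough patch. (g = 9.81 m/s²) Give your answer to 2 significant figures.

x = 0.62 m

Initial energy: E₁ = mgh = (11)(9.81)(5.0) = 539.55 J
Friction removes W_f = μ_k mg d = (0.30)(11)(9.81)(4.1) = 132.7 J
Energy reaching the spring: E = 539.55 − 132.7 = 406.82 J
At max compression ½kx² = E ⇒ x = √(2E/k) = √(2 × 406.82/2100) = 0.6225 m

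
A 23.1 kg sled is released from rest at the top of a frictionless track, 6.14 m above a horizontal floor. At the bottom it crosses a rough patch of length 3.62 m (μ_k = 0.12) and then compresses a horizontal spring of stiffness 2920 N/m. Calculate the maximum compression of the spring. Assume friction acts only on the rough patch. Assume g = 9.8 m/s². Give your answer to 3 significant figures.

x = 0.941 m

Initial energy: E₁ = mgh = (23.1)(9.8)(6.14) = 1390.0 J
Friction removes W_f = μ_k mg d = (0.12)(23.1)(9.8)(3.62) = 98.34 J
Energy reaching the spring: E = 1390.0 − 98.34 = 1291.6 J
At max compression ½kx² = E ⇒ x = √(2E/k) = √(2 × 1291.6/2920) = 0.9406 m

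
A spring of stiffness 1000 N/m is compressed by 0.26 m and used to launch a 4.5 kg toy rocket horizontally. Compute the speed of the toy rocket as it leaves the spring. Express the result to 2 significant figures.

v = 3.9 m/s

Conservation of energy: ½kx² = ½mv²
v = x√(k/m) = 0.26 × √(1000/4.5) = 3.876 m/s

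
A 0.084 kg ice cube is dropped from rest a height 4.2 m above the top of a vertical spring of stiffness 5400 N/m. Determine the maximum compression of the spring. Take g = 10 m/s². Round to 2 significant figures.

Let x be the compression. The total drop is H + x, and the cube is instantaneously at rest at max compression, so energy conservation gives:
mg(H + x) = ½kx²
½(5400)x² − (0.084)(10)x − (0.084)(10)(4.2) = 0
2700x² − 0.8400x − 3.528 = 0
x = [0.8400 + √(0.7056 + 38102)]/(2 × 2700) = 0.03630 m

x = 0.036 m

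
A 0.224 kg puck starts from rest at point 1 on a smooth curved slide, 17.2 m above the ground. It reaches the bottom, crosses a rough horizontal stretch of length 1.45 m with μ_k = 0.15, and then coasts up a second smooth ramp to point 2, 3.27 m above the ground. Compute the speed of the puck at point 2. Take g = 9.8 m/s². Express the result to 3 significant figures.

v = 16.4 m/s

Energy at 1: mgh₁ = (0.224)(9.8)(17.2) = 37.757 J
Friction loss: W_f = μ_k mg d = 0.4775 J
At 2: ½mv² + mgh₂ = mgh₁ − W_f
½mv² = 37.757 − 0.4775 − 7.1783 = 30.102 J
v = √(2 × 30.102/0.224) = 16.39 m/s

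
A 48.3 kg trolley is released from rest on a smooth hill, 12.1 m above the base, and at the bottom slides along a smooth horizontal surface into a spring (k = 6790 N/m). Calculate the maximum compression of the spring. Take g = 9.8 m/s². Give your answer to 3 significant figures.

At max compression the trolley is momentarily at rest: mgh = ½kx²
x = √(2mgh/k) = √(2 × 48.3 × 9.8 × 12.1 / 6790) = 1.299 m

x = 1.30 m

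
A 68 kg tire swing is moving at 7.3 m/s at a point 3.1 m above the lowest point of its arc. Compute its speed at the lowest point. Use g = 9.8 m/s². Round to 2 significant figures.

v = 11 m/s

Mechanical energy is conserved (no friction): ½mv₀² + mgh = ½mv²
The mass cancels from both sides.
v² = v₀² + 2gh = (7.3)² + 2(9.8)(3.1) = 114.05
v = √114.05 = 10.68 m/s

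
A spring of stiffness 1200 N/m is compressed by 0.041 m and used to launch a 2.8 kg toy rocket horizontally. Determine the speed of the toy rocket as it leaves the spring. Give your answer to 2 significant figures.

Spring PE converts entirely to kinetic energy: ½kx² = ½mv²
v = x√(k/m) = 0.041 × √(1200/2.8) = 0.8488 m/s

v = 0.85 m/s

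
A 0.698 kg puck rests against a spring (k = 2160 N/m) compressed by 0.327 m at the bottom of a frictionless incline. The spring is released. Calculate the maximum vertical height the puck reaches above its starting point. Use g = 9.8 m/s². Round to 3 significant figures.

h = 16.9 m

At maximum height the puck is at rest, so ½kx² = mgh
h = kx²/(2mg) = (2160)(0.327)²/(2 × 0.698 × 9.8) = 16.88 m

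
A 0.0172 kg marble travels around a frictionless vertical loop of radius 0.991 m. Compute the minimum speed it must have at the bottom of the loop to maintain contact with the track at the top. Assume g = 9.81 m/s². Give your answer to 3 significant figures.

At the top: mg = mv_top²/r ⇒ v_top² = gr = 9.722 m²/s²
Energy from bottom to top (height 2r): ½mv_bot² = ½mv_top² + mg(2r)
v_bot² = gr + 4gr = 5gr = 48.61
v_bot = √(5gr) = 6.972 m/s

v = 6.97 m/s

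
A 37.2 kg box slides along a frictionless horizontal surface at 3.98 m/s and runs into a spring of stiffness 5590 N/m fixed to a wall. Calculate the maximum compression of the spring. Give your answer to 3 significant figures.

Conservation of energy between contact and max compression: ½mv² = ½kx²
x = v√(m/k) = 3.98 × √(37.2/5590) = 0.3247 m

x = 0.325 m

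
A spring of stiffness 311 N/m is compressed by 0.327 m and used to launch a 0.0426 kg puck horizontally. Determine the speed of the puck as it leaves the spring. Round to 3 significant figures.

v = 27.9 m/s

The puck leaves the spring when the spring is at natural length, so ½kx² = ½mv²
v = x√(k/m) = 0.327 × √(311/0.0426) = 27.94 m/s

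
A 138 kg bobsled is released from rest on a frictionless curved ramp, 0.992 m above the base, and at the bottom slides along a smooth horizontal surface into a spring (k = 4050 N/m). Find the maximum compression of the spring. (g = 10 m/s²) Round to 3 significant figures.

At max compression the bobsled is momentarily at rest: mgh = ½kx²
x = √(2mgh/k) = √(2 × 138 × 10 × 0.992 / 4050) = 0.8222 m

x = 0.822 m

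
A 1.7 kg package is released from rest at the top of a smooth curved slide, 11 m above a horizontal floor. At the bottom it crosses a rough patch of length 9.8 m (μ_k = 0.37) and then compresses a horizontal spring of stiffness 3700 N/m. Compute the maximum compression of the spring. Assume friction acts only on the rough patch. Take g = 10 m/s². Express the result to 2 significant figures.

Initial energy: E₁ = mgh = (1.7)(10)(11) = 187.00 J
Friction removes W_f = μ_k mg d = (0.37)(1.7)(10)(9.8) = 61.64 J
Energy reaching the spring: E = 187.00 − 61.64 = 125.36 J
At max compression ½kx² = E ⇒ x = √(2E/k) = √(2 × 125.36/3700) = 0.2603 m

x = 0.26 m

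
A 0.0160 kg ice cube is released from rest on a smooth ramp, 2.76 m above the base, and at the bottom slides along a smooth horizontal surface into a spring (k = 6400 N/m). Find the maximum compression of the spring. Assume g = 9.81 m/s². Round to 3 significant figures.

Gravitational PE at the top equals spring PE at max compression: mgh = ½kx²
x = √(2mgh/k) = √(2 × 0.0160 × 9.81 × 2.76 / 6400) = 0.01164 m

x = 0.0116 m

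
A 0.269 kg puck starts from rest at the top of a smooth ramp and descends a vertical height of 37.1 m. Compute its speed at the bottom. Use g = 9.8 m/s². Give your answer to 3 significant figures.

v = 27.0 m/s

Mechanical energy is conserved (no friction): mgh = ½mv²
The mass cancels from both sides.
v = √(2gh) = √(2 × 9.8 × 37.1) = √727.16 = 26.97 m/s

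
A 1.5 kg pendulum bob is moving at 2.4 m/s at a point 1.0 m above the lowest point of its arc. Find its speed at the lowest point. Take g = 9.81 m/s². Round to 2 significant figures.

v = 5.0 m/s

By conservation of mechanical energy, ½mv₀² + mgh = ½mv²
v² = v₀² + 2gh = (2.4)² + 2(9.81)(1.0) = 25.380
v = √25.380 = 5.038 m/s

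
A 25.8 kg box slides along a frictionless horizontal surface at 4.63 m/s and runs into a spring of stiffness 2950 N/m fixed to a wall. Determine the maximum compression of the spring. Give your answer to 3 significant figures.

x = 0.433 m

At max compression the box is momentarily at rest: ½mv² = ½kx²
x = v√(m/k) = 4.63 × √(25.8/2950) = 0.4330 m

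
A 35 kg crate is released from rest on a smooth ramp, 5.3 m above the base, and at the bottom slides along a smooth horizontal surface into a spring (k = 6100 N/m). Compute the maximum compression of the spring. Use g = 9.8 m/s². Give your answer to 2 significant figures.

x = 0.77 m

At max compression the crate is momentarily at rest: mgh = ½kx²
x = √(2mgh/k) = √(2 × 35 × 9.8 × 5.3 / 6100) = 0.7720 m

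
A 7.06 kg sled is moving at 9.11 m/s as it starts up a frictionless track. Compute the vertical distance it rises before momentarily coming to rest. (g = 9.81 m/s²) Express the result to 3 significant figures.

Setting KE at the bottom equal to PE gained: ½mv² = mgh
h = v²/(2g) = 9.11²/(2 × 9.81) = 4.230 m

h = 4.23 m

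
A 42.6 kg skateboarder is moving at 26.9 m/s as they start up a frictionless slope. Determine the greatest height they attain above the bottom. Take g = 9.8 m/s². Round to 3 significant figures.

Setting KE at the bottom equal to PE gained: ½mv² = mgh
h = v²/(2g) = 26.9²/(2 × 9.8) = 36.92 m

h = 36.9 m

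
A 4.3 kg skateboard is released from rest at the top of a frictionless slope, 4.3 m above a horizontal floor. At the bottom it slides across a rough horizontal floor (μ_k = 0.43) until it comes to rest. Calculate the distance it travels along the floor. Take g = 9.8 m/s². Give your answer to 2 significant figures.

Energy at the top = energy at the end + work done against friction:
At rest all PE has been dissipated by friction: mgh = μ_k m g d
d = h/μ_k = 4.3/0.43 = 10.00 m

d = 10 m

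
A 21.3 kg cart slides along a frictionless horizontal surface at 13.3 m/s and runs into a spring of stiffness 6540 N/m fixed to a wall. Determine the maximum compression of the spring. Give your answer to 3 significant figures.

x = 0.759 m

All KE is stored as spring PE at maximum compression: ½mv² = ½kx²
x = v√(m/k) = 13.3 × √(21.3/6540) = 0.7590 m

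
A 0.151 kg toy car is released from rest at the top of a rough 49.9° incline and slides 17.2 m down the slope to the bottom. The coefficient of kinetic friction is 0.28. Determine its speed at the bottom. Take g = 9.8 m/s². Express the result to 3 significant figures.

v = 14.0 m/s

Work–energy: mg(L sinθ) − μ_k(mg cosθ)L = ½mv²
mgh = mgL sinθ = (0.151)(9.8)(17.2)sin49.9° = 19.469 J
W_f = μ_k mg cosθ · L = (0.28)(0.151)(9.8)cos49.9°·17.2 = 4.590 J
½mv² = 19.469 − 4.590 = 14.879 J
v = √(2 × 14.879/0.151) = 14.04 m/s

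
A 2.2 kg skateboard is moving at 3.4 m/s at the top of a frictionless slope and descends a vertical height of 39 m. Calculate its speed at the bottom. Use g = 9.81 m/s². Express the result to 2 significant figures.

v = 28 m/s

Mechanical energy is conserved (no friction): ½mv₀² + mgh = ½mv²
The mass cancels from both sides.
v² = v₀² + 2gh = (3.4)² + 2(9.81)(39) = 776.74
v = √776.74 = 27.87 m/s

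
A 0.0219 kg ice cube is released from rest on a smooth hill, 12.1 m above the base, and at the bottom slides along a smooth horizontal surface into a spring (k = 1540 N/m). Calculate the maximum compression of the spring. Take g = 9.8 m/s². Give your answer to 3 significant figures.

x = 0.0581 m

Energy conservation (no friction) from release to max compression: mgh = ½kx²
x = √(2mgh/k) = √(2 × 0.0219 × 9.8 × 12.1 / 1540) = 0.05807 m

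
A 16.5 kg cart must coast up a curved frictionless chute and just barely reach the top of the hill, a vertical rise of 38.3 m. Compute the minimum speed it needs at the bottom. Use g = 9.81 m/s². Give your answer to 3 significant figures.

At the top it is momentarily at rest, so all KE converts to PE: ½mv² = mgh
v = √(2gh) = √(2 × 9.81 × 38.3) = 27.41 m/s

v = 27.4 m/s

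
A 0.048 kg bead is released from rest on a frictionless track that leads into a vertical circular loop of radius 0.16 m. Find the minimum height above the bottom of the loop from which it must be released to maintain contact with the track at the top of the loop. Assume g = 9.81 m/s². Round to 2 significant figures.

At the top, for minimum speed gravity alone supplies the centripetal force: mg = mv_top²/r ⇒ v_top² = gr = 1.570 m²/s²
Energy conservation from release height h to the top (height 2r): mgh = ½mv_top² + mg(2r)
h = v_top²/(2g) + 2r = r/2 + 2r = 5r/2 = 0.4000 m

h = 0.40 m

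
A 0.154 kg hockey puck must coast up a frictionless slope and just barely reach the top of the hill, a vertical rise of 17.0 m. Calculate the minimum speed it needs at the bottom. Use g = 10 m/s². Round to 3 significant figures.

At the top it is momentarily at rest, so all KE converts to PE: ½mv² = mgh
v = √(2gh) = √(2 × 10 × 17.0) = 18.44 m/s

v = 18.4 m/s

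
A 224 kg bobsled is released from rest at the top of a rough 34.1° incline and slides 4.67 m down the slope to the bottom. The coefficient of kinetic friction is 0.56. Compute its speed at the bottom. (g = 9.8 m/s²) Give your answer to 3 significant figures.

v = 2.98 m/s

Taking the bottom as reference, mgh = ½mv² + μ_k N L with h = L sinθ, N = mg cosθ:
mgh = mgL sinθ = (224)(9.8)(4.67)sin34.1° = 5747.4 J
W_f = μ_k mg cosθ · L = (0.56)(224)(9.8)cos34.1°·4.67 = 4754 J
½mv² = 5747.4 − 4754 = 993.64 J
v = √(2 × 993.64/224) = 2.979 m/s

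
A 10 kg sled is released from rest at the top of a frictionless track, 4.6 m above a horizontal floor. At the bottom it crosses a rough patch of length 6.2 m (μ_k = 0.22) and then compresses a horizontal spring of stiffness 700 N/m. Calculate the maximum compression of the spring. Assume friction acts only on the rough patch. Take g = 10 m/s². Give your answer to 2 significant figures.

x = 0.96 m

Initial energy: E₁ = mgh = (10)(10)(4.6) = 460.00 J
Friction removes W_f = μ_k mg d = (0.22)(10)(10)(6.2) = 136.4 J
Energy reaching the spring: E = 460.00 − 136.4 = 323.60 J
At max compression ½kx² = E ⇒ x = √(2E/k) = √(2 × 323.60/700) = 0.9615 m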